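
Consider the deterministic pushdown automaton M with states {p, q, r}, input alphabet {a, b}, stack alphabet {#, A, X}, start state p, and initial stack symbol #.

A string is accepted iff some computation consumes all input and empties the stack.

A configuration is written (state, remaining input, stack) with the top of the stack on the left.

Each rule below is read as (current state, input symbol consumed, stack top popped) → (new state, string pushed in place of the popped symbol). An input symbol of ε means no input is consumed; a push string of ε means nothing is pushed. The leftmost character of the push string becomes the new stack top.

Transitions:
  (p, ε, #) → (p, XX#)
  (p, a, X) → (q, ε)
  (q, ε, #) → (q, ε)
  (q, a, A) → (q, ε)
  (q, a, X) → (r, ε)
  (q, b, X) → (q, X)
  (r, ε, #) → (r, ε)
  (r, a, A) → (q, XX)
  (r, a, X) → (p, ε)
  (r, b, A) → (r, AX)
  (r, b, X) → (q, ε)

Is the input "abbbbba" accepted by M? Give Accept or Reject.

Accept

(p, abbbbba, #)
  ε-move, top #: go to p, push XX# → (p, abbbbba, XX#)
  read a, top X: go to q, push ε → (q, bbbbba, X#)
  read b, top X: go to q, push X → (q, bbbba, X#)
  read b, top X: go to q, push X → (q, bbba, X#)
  read b, top X: go to q, push X → (q, bba, X#)
  read b, top X: go to q, push X → (q, ba, X#)
  read b, top X: go to q, push X → (q, a, X#)
  read a, top X: go to r, push ε → (r, ε, #)
  ε-move, top #: go to r, push ε → (r, ε, ε)
All input consumed and the stack is empty.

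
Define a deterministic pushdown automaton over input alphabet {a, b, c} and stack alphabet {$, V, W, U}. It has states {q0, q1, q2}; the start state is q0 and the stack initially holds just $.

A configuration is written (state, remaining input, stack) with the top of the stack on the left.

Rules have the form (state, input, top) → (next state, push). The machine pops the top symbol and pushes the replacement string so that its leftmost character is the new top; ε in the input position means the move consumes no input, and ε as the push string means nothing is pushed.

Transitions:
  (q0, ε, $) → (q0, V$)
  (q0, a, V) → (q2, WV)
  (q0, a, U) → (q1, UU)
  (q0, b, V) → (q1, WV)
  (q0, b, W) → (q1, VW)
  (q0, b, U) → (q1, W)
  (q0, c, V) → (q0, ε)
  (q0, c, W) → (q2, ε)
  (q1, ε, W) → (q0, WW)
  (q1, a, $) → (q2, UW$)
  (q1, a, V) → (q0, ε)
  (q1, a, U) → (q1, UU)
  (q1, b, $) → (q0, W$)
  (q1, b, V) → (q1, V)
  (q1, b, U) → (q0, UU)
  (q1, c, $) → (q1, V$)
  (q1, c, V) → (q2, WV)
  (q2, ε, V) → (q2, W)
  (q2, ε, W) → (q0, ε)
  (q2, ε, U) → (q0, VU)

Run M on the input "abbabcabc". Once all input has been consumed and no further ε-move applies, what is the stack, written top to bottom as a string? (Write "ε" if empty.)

VWWV$

(q0, abbabcabc, $) ⊢ (q0, abbabcabc, V$) ⊢ (q2, bbabcabc, WV$) ⊢ (q0, bbabcabc, V$) ⊢ (q1, babcabc, WV$) ⊢ (q0, babcabc, WWV$) ⊢ (q1, abcabc, VWWV$) ⊢ (q0, bcabc, WWV$) ⊢ (q1, cabc, VWWV$) ⊢ (q2, abc, WVWWV$) ⊢ (q0, abc, VWWV$) ⊢ (q2, bc, WVWWV$) ⊢ (q0, bc, VWWV$) ⊢ (q1, c, WVWWV$) ⊢ (q0, c, WWVWWV$) ⊢ (q2, ε, WVWWV$) ⊢ (q0, ε, VWWV$)
All input consumed in state q0 with stack VWWV$.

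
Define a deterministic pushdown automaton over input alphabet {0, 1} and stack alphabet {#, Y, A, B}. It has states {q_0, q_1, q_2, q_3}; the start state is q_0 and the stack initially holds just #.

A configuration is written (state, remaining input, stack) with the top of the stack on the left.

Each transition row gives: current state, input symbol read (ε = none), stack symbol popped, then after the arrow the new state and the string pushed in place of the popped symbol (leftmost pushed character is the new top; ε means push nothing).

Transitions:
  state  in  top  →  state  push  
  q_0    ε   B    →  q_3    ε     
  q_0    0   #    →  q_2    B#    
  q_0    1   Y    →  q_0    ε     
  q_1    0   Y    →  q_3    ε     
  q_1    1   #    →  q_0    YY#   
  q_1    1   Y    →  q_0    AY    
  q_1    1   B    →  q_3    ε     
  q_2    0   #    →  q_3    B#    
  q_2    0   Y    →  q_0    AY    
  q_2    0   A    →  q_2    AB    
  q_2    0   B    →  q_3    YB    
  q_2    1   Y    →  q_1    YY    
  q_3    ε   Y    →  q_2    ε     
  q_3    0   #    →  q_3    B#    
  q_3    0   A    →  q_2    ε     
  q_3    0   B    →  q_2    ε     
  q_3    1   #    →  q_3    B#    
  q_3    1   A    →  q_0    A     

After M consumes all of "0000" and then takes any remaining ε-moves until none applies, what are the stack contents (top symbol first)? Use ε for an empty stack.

(q_0, 0000, #) ⊢ (q_2, 000, B#) ⊢ (q_3, 00, YB#) ⊢ (q_2, 00, B#) ⊢ (q_3, 0, YB#) ⊢ (q_2, 0, B#) ⊢ (q_3, ε, YB#) ⊢ (q_2, ε, B#)
All input consumed in state q_2 with stack B#.

B#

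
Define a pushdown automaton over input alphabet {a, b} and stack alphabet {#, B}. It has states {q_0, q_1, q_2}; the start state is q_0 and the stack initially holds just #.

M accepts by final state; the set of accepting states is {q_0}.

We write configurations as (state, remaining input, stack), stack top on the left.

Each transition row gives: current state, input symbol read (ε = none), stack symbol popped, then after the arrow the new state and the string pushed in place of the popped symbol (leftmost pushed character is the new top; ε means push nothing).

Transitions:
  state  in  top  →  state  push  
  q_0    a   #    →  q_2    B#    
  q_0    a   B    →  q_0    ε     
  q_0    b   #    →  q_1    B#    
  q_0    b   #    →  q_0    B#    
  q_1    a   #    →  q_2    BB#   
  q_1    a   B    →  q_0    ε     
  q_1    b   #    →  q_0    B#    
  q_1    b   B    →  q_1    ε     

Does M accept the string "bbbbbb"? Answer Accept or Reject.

No computation consumes all input and reaches a final state.

Reject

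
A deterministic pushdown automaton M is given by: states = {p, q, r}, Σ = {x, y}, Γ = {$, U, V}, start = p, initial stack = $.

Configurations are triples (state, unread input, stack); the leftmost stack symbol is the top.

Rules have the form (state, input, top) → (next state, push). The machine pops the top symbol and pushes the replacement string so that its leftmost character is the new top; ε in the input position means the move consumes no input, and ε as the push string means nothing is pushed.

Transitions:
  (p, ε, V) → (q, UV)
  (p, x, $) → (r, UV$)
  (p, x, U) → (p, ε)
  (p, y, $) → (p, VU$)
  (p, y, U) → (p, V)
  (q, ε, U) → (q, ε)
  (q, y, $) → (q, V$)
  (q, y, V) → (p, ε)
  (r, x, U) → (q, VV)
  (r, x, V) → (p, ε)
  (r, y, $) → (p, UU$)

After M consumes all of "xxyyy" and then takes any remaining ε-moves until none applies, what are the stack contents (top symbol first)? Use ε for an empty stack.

$

(p, xxyyy, $) ⊢ (r, xyyy, UV$) ⊢ (q, yyy, VVV$) ⊢ (p, yy, VV$) ⊢ (q, yy, UVV$) ⊢ (q, yy, VV$) ⊢ (p, y, V$) ⊢ (q, y, UV$) ⊢ (q, y, V$) ⊢ (p, ε, $)
All input consumed in state p with stack $.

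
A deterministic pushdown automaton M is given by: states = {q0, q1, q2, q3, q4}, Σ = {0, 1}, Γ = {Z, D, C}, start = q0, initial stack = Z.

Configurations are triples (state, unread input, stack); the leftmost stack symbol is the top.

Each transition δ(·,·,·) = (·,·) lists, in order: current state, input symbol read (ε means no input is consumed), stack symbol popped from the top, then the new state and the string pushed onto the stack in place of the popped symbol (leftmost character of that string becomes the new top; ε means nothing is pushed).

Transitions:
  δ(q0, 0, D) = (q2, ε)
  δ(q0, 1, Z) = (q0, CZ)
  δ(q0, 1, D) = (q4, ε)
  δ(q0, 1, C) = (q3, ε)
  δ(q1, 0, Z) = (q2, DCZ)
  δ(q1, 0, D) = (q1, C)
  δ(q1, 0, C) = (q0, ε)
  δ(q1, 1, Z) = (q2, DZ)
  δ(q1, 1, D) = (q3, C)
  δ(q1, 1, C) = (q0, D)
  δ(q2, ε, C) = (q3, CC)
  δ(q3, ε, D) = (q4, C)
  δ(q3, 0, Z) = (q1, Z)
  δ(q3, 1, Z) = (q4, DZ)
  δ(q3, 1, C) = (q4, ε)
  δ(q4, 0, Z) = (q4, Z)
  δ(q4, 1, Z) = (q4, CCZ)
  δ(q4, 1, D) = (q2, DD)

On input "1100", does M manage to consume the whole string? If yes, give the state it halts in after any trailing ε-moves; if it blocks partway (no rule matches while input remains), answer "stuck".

(q0, 1100, Z)
  read 1, top Z: go to q0, push CZ → (q0, 100, CZ)
  read 1, top C: go to q3, push ε → (q3, 00, Z)
  read 0, top Z: go to q1, push Z → (q1, 0, Z)
  read 0, top Z: go to q2, push DCZ → (q2, ε, DCZ)
All input consumed; M is in state q2.

q2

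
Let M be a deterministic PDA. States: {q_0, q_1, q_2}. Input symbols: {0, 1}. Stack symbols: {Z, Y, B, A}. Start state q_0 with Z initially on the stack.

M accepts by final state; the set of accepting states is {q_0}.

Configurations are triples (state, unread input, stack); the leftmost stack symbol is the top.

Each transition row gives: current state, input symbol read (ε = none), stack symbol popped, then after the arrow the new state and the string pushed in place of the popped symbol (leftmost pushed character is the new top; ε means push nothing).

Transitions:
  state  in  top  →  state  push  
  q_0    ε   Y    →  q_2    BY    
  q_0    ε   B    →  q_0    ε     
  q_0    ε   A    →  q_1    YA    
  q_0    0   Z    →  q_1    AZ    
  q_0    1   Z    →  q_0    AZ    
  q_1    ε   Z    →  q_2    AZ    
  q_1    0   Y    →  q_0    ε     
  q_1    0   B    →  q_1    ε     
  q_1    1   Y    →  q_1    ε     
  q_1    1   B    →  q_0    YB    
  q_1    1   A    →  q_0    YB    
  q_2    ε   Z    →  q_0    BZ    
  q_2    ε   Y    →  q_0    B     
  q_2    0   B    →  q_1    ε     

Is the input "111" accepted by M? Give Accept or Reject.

Accept

(q_0, 111, Z)
  read 1, top Z: go to q_0, push AZ → (q_0, 11, AZ)
  ε-move, top A: go to q_1, push YA → (q_1, 11, YAZ)
  read 1, top Y: go to q_1, push ε → (q_1, 1, AZ)
  read 1, top A: go to q_0, push YB → (q_0, ε, YBZ)
All input consumed; state q_0 ∈ F.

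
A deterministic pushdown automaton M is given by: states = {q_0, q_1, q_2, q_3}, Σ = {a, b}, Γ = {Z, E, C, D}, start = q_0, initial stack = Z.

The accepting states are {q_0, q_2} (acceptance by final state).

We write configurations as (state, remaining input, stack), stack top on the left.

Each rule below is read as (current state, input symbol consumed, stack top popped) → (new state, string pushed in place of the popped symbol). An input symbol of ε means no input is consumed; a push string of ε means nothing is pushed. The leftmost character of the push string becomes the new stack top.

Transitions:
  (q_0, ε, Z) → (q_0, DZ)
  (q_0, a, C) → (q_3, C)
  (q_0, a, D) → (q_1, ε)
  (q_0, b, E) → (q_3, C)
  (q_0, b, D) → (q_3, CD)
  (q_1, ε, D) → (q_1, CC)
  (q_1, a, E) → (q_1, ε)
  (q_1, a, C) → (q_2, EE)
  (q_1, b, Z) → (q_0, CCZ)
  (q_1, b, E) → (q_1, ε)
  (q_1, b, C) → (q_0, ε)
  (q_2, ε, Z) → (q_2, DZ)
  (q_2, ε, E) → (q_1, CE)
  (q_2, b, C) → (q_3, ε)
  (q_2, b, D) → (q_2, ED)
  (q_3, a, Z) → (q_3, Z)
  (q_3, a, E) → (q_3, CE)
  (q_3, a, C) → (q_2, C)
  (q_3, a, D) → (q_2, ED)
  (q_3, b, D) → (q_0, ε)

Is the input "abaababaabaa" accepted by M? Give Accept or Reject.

(q_0, abaababaabaa, Z)
  ε-move, top Z: go to q_0, push DZ → (q_0, abaababaabaa, DZ)
  read a, top D: go to q_1, push ε → (q_1, baababaabaa, Z)
  read b, top Z: go to q_0, push CCZ → (q_0, aababaabaa, CCZ)
  read a, top C: go to q_3, push C → (q_3, ababaabaa, CCZ)
  read a, top C: go to q_2, push C → (q_2, babaabaa, CCZ)
  read b, top C: go to q_3, push ε → (q_3, abaabaa, CZ)
  read a, top C: go to q_2, push C → (q_2, baabaa, CZ)
  read b, top C: go to q_3, push ε → (q_3, aabaa, Z)
  read a, top Z: go to q_3, push Z → (q_3, abaa, Z)
  read a, top Z: go to q_3, push Z → (q_3, baa, Z)
No transition applies at (q_3, baa, Z); input not fully consumed.

Reject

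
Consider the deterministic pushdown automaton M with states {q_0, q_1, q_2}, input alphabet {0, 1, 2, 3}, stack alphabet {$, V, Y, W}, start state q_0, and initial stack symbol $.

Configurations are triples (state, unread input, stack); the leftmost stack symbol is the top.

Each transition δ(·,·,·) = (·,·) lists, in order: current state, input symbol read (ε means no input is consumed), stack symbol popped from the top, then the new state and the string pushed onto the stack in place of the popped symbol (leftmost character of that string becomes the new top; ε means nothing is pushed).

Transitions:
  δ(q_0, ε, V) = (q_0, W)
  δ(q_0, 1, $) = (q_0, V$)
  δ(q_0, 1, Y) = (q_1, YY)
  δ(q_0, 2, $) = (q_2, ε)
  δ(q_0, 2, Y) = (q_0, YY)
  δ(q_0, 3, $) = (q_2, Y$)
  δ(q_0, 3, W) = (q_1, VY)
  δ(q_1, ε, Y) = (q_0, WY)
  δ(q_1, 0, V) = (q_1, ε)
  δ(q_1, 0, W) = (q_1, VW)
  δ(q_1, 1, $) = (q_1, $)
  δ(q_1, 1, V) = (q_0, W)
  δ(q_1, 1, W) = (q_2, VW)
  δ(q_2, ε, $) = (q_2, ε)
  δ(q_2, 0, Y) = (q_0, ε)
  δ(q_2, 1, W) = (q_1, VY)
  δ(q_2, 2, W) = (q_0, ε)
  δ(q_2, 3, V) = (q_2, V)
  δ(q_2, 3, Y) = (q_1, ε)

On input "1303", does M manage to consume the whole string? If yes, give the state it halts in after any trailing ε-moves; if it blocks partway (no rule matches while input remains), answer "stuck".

q_1

(q_0, 1303, $) ⊢ (q_0, 303, V$) ⊢ (q_0, 303, W$) ⊢ (q_1, 03, VY$) ⊢ (q_1, 3, Y$) ⊢ (q_0, 3, WY$) ⊢ (q_1, ε, VYY$)
All input consumed; M is in state q_1.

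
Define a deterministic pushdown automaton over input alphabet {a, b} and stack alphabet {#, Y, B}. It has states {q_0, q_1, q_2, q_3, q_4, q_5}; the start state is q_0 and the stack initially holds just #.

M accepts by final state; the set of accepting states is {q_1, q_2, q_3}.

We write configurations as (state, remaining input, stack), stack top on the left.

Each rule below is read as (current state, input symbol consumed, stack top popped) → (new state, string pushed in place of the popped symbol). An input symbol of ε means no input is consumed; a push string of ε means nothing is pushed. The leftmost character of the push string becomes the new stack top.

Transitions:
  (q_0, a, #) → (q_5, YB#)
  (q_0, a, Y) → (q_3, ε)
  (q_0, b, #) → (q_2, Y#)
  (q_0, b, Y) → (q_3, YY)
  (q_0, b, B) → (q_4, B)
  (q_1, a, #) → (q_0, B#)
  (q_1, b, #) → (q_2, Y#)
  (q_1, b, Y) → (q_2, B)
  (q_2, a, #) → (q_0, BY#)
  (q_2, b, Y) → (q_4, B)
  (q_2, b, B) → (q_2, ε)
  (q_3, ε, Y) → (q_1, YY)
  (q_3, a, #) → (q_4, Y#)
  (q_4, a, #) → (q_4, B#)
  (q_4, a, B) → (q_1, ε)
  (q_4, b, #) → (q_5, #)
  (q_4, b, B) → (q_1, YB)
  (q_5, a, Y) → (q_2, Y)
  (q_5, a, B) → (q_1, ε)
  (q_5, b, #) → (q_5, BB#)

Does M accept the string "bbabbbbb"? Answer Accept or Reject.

(q_0, bbabbbbb, #)
  read b, top #: go to q_2, push Y# → (q_2, babbbbb, Y#)
  read b, top Y: go to q_4, push B → (q_4, abbbbb, B#)
  read a, top B: go to q_1, push ε → (q_1, bbbbb, #)
  read b, top #: go to q_2, push Y# → (q_2, bbbb, Y#)
  read b, top Y: go to q_4, push B → (q_4, bbb, B#)
  read b, top B: go to q_1, push YB → (q_1, bb, YB#)
  read b, top Y: go to q_2, push B → (q_2, b, BB#)
  read b, top B: go to q_2, push ε → (q_2, ε, B#)
All input consumed; state q_2 ∈ F.

Accept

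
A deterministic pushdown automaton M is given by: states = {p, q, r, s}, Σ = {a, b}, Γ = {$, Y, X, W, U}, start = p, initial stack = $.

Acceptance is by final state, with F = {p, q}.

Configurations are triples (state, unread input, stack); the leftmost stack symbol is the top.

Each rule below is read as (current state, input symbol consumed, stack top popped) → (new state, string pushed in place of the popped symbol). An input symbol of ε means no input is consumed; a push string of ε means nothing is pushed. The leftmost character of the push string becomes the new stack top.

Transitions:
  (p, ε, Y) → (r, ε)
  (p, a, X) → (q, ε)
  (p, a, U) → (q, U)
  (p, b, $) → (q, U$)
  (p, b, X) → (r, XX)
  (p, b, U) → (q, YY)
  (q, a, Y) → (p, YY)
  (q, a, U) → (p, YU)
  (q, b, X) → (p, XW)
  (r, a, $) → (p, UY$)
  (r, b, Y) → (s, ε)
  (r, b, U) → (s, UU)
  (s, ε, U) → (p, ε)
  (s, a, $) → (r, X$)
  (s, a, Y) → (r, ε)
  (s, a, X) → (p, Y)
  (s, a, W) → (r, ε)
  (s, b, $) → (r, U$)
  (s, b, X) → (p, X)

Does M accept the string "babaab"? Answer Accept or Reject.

(p, babaab, $)
  read b, top $: go to q, push U$ → (q, abaab, U$)
  read a, top U: go to p, push YU → (p, baab, YU$)
  ε-move, top Y: go to r, push ε → (r, baab, U$)
  read b, top U: go to s, push UU → (s, aab, UU$)
  ε-move, top U: go to p, push ε → (p, aab, U$)
  read a, top U: go to q, push U → (q, ab, U$)
  read a, top U: go to p, push YU → (p, b, YU$)
  ε-move, top Y: go to r, push ε → (r, b, U$)
  read b, top U: go to s, push UU → (s, ε, UU$)
  ε-move, top U: go to p, push ε → (p, ε, U$)
All input consumed; state p ∈ F.

Accept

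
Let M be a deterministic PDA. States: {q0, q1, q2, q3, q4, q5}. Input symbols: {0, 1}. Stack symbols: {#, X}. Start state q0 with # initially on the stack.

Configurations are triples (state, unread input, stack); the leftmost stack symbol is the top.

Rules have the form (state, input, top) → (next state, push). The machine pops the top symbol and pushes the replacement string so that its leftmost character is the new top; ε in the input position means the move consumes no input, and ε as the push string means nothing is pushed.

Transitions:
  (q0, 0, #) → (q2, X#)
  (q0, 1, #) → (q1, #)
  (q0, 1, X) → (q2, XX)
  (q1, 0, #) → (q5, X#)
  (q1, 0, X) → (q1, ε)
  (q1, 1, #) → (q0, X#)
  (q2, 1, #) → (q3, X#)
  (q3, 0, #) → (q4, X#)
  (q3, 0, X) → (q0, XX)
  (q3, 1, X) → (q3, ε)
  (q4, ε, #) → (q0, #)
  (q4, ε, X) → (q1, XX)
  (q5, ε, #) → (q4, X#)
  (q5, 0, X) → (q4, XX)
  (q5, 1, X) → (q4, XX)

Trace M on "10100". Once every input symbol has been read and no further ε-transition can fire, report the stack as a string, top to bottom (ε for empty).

X#

(q0, 10100, #)
  read 1, top #: go to q1, push # → (q1, 0100, #)
  read 0, top #: go to q5, push X# → (q5, 100, X#)
  read 1, top X: go to q4, push XX → (q4, 00, XX#)
  ε-move, top X: go to q1, push XX → (q1, 00, XXX#)
  read 0, top X: go to q1, push ε → (q1, 0, XX#)
  read 0, top X: go to q1, push ε → (q1, ε, X#)
All input consumed in state q1 with stack X#.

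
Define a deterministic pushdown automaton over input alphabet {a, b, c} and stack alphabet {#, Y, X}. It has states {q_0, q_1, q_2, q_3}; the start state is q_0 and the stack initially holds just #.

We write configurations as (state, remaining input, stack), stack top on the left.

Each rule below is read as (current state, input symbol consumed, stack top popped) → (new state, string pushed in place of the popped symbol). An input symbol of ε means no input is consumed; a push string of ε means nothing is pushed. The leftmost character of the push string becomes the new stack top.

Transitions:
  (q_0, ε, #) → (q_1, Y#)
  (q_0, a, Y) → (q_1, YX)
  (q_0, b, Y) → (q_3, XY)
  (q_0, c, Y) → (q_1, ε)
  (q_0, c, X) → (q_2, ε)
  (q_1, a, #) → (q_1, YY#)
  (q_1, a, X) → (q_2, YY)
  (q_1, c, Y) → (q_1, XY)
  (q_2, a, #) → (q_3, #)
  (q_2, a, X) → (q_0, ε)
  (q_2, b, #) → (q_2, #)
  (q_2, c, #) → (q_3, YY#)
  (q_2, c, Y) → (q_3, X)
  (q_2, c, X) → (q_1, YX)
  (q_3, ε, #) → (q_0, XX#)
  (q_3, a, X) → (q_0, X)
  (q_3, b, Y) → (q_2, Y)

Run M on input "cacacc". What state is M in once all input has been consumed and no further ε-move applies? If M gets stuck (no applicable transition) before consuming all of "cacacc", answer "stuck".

(q_0, cacacc, #) ⊢ (q_1, cacacc, Y#) ⊢ (q_1, acacc, XY#) ⊢ (q_2, cacc, YYY#) ⊢ (q_3, acc, XYY#) ⊢ (q_0, cc, XYY#) ⊢ (q_2, c, YY#) ⊢ (q_3, ε, XY#)
All input consumed; M is in state q_3.

q_3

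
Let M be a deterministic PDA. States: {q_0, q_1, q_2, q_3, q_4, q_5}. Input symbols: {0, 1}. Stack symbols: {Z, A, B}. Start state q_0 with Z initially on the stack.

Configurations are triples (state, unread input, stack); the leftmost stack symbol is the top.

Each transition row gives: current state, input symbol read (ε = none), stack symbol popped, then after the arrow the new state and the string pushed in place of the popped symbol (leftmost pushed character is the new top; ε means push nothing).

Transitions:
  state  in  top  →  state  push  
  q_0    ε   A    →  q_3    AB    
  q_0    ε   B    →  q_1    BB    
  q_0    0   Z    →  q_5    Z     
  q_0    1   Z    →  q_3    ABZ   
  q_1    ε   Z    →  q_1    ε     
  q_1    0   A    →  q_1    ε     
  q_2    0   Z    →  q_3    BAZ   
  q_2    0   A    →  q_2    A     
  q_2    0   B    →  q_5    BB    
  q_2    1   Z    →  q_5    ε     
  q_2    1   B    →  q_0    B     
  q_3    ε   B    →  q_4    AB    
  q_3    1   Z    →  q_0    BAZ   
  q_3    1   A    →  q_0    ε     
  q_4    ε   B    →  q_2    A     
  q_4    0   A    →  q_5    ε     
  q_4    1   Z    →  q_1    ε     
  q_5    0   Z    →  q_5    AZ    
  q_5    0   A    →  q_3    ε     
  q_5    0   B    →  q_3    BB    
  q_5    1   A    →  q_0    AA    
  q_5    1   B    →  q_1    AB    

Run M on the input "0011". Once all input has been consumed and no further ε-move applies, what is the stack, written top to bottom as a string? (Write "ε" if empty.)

BBAZ

(q_0, 0011, Z)
  read 0, top Z: go to q_5, push Z → (q_5, 011, Z)
  read 0, top Z: go to q_5, push AZ → (q_5, 11, AZ)
  read 1, top A: go to q_0, push AA → (q_0, 1, AAZ)
  ε-move, top A: go to q_3, push AB → (q_3, 1, ABAZ)
  read 1, top A: go to q_0, push ε → (q_0, ε, BAZ)
  ε-move, top B: go to q_1, push BB → (q_1, ε, BBAZ)
All input consumed in state q_1 with stack BBAZ.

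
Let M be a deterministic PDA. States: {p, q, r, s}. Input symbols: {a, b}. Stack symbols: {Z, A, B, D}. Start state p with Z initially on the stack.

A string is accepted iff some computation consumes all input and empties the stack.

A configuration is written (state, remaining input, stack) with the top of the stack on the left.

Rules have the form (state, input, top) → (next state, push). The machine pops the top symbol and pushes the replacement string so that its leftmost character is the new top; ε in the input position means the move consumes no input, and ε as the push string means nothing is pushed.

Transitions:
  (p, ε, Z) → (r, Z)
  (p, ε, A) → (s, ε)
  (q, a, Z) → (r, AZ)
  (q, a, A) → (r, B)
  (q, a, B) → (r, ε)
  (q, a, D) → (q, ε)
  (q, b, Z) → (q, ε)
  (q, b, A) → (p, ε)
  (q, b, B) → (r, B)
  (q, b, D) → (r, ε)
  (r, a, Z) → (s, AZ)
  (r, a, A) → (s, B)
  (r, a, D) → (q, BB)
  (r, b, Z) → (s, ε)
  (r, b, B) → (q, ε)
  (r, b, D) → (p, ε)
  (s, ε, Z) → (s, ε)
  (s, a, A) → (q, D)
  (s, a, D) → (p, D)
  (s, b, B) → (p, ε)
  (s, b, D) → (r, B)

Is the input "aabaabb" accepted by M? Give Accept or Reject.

Accept

(p, aabaabb, Z)
  ε-move, top Z: go to r, push Z → (r, aabaabb, Z)
  read a, top Z: go to s, push AZ → (s, abaabb, AZ)
  read a, top A: go to q, push D → (q, baabb, DZ)
  read b, top D: go to r, push ε → (r, aabb, Z)
  read a, top Z: go to s, push AZ → (s, abb, AZ)
  read a, top A: go to q, push D → (q, bb, DZ)
  read b, top D: go to r, push ε → (r, b, Z)
  read b, top Z: go to s, push ε → (s, ε, ε)
All input consumed and the stack is empty.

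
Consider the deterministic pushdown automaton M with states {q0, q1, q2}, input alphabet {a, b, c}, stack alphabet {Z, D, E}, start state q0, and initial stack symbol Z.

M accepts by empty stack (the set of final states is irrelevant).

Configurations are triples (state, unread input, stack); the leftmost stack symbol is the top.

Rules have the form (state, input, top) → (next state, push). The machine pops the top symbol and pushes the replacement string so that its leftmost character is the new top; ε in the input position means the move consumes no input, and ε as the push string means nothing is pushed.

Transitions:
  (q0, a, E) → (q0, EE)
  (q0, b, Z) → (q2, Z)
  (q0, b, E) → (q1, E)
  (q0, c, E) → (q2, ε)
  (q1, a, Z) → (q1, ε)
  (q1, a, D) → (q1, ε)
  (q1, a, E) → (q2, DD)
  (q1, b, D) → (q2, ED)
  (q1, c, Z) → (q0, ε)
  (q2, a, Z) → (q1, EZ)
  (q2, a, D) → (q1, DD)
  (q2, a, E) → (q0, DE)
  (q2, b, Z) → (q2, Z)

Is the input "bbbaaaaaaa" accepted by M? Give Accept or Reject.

(q0, bbbaaaaaaa, Z) ⊢ (q2, bbaaaaaaa, Z) ⊢ (q2, baaaaaaa, Z) ⊢ (q2, aaaaaaa, Z) ⊢ (q1, aaaaaa, EZ) ⊢ (q2, aaaaa, DDZ) ⊢ (q1, aaaa, DDDZ) ⊢ (q1, aaa, DDZ) ⊢ (q1, aa, DZ) ⊢ (q1, a, Z) ⊢ (q1, ε, ε)
All input consumed and the stack is empty.

Accept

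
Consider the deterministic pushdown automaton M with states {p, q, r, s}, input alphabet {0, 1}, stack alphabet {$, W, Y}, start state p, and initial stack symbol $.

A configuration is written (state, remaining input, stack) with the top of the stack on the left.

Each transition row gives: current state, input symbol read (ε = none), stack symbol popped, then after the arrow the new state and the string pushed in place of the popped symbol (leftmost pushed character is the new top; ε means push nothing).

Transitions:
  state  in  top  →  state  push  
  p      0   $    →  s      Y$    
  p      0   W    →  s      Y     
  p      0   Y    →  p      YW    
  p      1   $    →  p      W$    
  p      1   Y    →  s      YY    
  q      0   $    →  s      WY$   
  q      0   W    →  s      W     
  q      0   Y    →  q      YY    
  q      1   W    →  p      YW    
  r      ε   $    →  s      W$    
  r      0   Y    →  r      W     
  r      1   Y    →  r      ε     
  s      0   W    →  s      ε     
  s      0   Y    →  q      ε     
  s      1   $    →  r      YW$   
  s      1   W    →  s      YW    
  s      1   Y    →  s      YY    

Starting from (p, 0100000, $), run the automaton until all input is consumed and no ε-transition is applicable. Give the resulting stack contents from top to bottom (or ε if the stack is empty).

YYYYY$

(p, 0100000, $)
  read 0, top $: go to s, push Y$ → (s, 100000, Y$)
  read 1, top Y: go to s, push YY → (s, 00000, YY$)
  read 0, top Y: go to q, push ε → (q, 0000, Y$)
  read 0, top Y: go to q, push YY → (q, 000, YY$)
  read 0, top Y: go to q, push YY → (q, 00, YYY$)
  read 0, top Y: go to q, push YY → (q, 0, YYYY$)
  read 0, top Y: go to q, push YY → (q, ε, YYYYY$)
All input consumed in state q with stack YYYYY$.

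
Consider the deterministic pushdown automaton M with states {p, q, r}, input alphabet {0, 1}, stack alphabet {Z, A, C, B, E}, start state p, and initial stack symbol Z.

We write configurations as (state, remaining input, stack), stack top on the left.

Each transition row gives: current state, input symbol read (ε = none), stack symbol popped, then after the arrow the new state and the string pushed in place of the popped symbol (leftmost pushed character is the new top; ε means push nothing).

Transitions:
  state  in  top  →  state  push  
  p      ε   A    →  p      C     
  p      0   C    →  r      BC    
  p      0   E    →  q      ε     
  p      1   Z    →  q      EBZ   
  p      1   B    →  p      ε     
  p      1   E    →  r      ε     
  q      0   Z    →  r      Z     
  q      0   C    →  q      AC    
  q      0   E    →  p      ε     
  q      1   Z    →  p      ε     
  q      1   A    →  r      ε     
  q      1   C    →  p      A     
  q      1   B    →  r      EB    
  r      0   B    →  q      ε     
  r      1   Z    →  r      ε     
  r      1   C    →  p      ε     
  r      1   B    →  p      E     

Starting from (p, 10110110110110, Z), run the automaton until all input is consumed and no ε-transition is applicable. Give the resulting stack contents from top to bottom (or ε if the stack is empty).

BZ

(p, 10110110110110, Z) ⊢ (q, 0110110110110, EBZ) ⊢ (p, 110110110110, BZ) ⊢ (p, 10110110110, Z) ⊢ (q, 0110110110, EBZ) ⊢ (p, 110110110, BZ) ⊢ (p, 10110110, Z) ⊢ (q, 0110110, EBZ) ⊢ (p, 110110, BZ) ⊢ (p, 10110, Z) ⊢ (q, 0110, EBZ) ⊢ (p, 110, BZ) ⊢ (p, 10, Z) ⊢ (q, 0, EBZ) ⊢ (p, ε, BZ)
All input consumed in state p with stack BZ.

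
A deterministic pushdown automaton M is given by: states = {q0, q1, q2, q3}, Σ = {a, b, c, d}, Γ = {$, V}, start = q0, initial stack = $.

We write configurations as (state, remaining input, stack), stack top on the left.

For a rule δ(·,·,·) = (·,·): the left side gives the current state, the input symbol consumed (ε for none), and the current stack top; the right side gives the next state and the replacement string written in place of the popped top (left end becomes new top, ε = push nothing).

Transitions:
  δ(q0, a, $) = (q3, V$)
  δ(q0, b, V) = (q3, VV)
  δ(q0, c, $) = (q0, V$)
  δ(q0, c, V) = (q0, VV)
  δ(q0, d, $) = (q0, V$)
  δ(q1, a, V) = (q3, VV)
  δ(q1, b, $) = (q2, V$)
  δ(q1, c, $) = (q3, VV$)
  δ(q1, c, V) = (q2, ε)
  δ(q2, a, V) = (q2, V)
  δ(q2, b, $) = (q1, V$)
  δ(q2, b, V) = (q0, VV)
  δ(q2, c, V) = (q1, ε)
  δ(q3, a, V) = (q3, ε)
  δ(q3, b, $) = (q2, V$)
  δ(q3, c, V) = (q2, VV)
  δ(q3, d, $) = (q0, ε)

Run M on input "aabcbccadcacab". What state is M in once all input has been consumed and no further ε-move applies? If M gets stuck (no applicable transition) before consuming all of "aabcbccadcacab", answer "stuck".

stuck

(q0, aabcbccadcacab, $)
  read a, top $: go to q3, push V$ → (q3, abcbccadcacab, V$)
  read a, top V: go to q3, push ε → (q3, bcbccadcacab, $)
  read b, top $: go to q2, push V$ → (q2, cbccadcacab, V$)
  read c, top V: go to q1, push ε → (q1, bccadcacab, $)
  read b, top $: go to q2, push V$ → (q2, ccadcacab, V$)
  read c, top V: go to q1, push ε → (q1, cadcacab, $)
  read c, top $: go to q3, push VV$ → (q3, adcacab, VV$)
  read a, top V: go to q3, push ε → (q3, dcacab, V$)
No transition for (q3, d, top V); M blocks with input dcacab remaining.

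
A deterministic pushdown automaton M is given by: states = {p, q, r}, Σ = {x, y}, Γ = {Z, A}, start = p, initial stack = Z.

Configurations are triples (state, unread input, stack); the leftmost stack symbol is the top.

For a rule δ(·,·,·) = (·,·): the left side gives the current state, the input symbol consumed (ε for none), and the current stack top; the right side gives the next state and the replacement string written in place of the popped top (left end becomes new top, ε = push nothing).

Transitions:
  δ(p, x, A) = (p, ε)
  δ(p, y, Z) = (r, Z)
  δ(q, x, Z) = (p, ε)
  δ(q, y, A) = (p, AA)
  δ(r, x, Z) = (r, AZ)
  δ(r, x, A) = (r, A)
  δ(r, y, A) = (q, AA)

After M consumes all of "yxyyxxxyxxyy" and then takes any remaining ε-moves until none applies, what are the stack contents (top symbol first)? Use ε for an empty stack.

AAAZ

(p, yxyyxxxyxxyy, Z)
  read y, top Z: go to r, push Z → (r, xyyxxxyxxyy, Z)
  read x, top Z: go to r, push AZ → (r, yyxxxyxxyy, AZ)
  read y, top A: go to q, push AA → (q, yxxxyxxyy, AAZ)
  read y, top A: go to p, push AA → (p, xxxyxxyy, AAAZ)
  read x, top A: go to p, push ε → (p, xxyxxyy, AAZ)
  read x, top A: go to p, push ε → (p, xyxxyy, AZ)
  read x, top A: go to p, push ε → (p, yxxyy, Z)
  read y, top Z: go to r, push Z → (r, xxyy, Z)
  read x, top Z: go to r, push AZ → (r, xyy, AZ)
  read x, top A: go to r, push A → (r, yy, AZ)
  read y, top A: go to q, push AA → (q, y, AAZ)
  read y, top A: go to p, push AA → (p, ε, AAAZ)
All input consumed in state p with stack AAAZ.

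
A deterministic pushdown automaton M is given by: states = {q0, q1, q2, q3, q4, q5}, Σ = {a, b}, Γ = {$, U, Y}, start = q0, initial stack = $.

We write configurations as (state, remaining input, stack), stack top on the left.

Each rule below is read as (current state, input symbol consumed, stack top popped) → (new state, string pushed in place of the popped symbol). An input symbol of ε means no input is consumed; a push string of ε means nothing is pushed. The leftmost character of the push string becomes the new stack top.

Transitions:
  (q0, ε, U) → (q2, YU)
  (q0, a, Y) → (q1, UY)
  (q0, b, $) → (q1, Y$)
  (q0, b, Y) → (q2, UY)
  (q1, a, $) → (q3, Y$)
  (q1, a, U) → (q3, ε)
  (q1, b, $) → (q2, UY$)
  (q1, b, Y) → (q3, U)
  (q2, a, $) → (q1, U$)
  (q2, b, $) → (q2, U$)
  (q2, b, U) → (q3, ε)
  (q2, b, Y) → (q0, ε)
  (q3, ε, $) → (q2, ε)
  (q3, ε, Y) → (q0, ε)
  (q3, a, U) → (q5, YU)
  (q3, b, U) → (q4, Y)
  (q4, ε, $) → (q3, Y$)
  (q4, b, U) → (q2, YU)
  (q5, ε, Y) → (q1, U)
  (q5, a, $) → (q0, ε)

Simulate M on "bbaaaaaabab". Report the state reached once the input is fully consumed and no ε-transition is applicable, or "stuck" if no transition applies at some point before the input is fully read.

stuck

(q0, bbaaaaaabab, $)
  read b, top $: go to q1, push Y$ → (q1, baaaaaabab, Y$)
  read b, top Y: go to q3, push U → (q3, aaaaaabab, U$)
  read a, top U: go to q5, push YU → (q5, aaaaabab, YU$)
  ε-move, top Y: go to q1, push U → (q1, aaaaabab, UU$)
  read a, top U: go to q3, push ε → (q3, aaaabab, U$)
  read a, top U: go to q5, push YU → (q5, aaabab, YU$)
  ε-move, top Y: go to q1, push U → (q1, aaabab, UU$)
  read a, top U: go to q3, push ε → (q3, aabab, U$)
  read a, top U: go to q5, push YU → (q5, abab, YU$)
  ε-move, top Y: go to q1, push U → (q1, abab, UU$)
  read a, top U: go to q3, push ε → (q3, bab, U$)
  read b, top U: go to q4, push Y → (q4, ab, Y$)
No transition for (q4, a, top Y); M blocks with input ab remaining.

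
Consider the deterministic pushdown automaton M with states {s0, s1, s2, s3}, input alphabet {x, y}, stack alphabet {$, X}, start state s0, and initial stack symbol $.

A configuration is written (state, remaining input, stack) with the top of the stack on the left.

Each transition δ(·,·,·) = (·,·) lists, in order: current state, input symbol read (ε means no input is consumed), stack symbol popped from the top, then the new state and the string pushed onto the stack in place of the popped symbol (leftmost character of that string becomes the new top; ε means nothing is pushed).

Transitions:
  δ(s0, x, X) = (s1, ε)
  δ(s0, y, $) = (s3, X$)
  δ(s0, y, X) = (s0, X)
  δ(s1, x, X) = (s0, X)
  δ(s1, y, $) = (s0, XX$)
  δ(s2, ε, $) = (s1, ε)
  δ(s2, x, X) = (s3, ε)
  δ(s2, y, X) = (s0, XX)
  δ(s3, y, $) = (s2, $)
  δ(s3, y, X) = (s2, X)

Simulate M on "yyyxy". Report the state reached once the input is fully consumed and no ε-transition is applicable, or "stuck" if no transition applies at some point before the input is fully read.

stuck

(s0, yyyxy, $)
  read y, top $: go to s3, push X$ → (s3, yyxy, X$)
  read y, top X: go to s2, push X → (s2, yxy, X$)
  read y, top X: go to s0, push XX → (s0, xy, XX$)
  read x, top X: go to s1, push ε → (s1, y, X$)
No transition for (s1, y, top X); M blocks with input y remaining.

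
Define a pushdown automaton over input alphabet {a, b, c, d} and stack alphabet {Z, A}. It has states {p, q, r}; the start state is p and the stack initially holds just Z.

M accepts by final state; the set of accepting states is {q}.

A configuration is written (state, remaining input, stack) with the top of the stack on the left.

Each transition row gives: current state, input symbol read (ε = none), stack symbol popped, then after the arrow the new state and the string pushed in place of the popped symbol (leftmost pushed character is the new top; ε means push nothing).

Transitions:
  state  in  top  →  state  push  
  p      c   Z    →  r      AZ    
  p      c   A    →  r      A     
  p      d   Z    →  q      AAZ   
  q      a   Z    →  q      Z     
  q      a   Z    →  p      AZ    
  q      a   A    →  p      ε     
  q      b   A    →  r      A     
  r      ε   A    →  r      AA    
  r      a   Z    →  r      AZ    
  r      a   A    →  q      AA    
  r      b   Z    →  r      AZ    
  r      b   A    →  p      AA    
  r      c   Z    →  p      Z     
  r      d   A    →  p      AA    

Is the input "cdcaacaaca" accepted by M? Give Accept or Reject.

Accept

One accepting computation: (p, cdcaacaaca, Z) ⊢ (r, dcaacaaca, AZ) ⊢ (p, caacaaca, AAZ) ⊢ (r, aacaaca, AAZ) ⊢ (q, acaaca, AAAZ) ⊢ (p, caaca, AAZ) ⊢ (r, aaca, AAZ) ⊢ (q, aca, AAAZ) ⊢ (p, ca, AAZ) ⊢ (r, a, AAZ) ⊢ (q, ε, AAAZ)
All input consumed and state q ∈ F.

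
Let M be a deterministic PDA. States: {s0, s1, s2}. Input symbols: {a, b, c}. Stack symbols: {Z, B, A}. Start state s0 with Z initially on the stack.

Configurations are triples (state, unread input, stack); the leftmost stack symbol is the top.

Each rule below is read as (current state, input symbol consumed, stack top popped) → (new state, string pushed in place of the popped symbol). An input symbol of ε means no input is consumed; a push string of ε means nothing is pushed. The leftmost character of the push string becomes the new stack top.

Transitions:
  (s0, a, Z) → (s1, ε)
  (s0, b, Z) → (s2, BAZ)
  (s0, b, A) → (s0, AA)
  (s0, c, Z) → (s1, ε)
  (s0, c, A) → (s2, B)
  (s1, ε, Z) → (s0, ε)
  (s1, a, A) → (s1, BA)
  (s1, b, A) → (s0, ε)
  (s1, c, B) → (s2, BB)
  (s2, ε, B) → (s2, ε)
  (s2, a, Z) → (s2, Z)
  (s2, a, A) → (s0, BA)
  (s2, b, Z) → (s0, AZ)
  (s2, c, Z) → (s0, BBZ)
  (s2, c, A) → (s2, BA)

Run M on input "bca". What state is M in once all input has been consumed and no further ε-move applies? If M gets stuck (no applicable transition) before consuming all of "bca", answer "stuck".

(s0, bca, Z) ⊢ (s2, ca, BAZ) ⊢ (s2, ca, AZ) ⊢ (s2, a, BAZ) ⊢ (s2, a, AZ) ⊢ (s0, ε, BAZ)
All input consumed; M is in state s0.

s0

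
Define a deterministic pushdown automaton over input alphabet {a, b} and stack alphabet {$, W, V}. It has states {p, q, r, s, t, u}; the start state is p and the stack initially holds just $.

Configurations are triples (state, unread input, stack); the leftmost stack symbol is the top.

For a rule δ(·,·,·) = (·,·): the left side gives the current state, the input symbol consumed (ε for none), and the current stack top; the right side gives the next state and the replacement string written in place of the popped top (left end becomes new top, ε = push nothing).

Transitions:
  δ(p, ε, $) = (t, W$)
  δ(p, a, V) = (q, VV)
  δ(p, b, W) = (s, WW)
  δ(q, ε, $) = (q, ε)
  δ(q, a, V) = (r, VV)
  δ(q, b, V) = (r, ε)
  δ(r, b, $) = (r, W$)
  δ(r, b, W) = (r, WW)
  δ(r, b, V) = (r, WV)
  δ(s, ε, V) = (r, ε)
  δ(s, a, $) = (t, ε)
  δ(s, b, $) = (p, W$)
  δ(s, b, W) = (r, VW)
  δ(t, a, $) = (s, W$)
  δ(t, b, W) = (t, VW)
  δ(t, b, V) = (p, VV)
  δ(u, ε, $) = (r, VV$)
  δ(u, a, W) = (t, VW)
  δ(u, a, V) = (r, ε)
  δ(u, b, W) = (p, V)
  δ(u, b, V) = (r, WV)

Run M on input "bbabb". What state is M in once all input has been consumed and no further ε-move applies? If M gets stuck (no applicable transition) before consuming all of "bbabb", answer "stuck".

r

(p, bbabb, $)
  ε-move, top $: go to t, push W$ → (t, bbabb, W$)
  read b, top W: go to t, push VW → (t, babb, VW$)
  read b, top V: go to p, push VV → (p, abb, VVW$)
  read a, top V: go to q, push VV → (q, bb, VVVW$)
  read b, top V: go to r, push ε → (r, b, VVW$)
  read b, top V: go to r, push WV → (r, ε, WVVW$)
All input consumed; M is in state r.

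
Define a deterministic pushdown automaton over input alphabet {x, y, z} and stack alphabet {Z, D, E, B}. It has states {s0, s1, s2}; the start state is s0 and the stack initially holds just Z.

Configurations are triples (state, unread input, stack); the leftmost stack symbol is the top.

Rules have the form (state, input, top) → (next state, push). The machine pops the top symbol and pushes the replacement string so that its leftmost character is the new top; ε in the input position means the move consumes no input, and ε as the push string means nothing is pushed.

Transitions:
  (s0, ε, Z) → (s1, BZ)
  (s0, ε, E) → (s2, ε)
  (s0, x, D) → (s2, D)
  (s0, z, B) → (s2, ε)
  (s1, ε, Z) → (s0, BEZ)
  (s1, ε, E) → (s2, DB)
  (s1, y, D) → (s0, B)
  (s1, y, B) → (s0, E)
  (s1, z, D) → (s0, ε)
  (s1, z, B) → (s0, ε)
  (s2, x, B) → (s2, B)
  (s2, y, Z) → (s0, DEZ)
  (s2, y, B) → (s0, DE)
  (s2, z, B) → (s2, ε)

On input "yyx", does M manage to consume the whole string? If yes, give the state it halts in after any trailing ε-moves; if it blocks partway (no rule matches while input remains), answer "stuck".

s2

(s0, yyx, Z)
  ε-move, top Z: go to s1, push BZ → (s1, yyx, BZ)
  read y, top B: go to s0, push E → (s0, yx, EZ)
  ε-move, top E: go to s2, push ε → (s2, yx, Z)
  read y, top Z: go to s0, push DEZ → (s0, x, DEZ)
  read x, top D: go to s2, push D → (s2, ε, DEZ)
All input consumed; M is in state s2.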